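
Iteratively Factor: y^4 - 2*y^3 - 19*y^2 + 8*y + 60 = (y + 3)*(y^3 - 5*y^2 - 4*y + 20) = (y - 5)*(y + 3)*(y^2 - 4) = (y - 5)*(y + 2)*(y + 3)*(y - 2)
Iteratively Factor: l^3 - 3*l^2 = (l - 3)*(l^2) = l*(l - 3)*(l)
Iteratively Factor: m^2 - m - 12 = (m + 3)*(m - 4)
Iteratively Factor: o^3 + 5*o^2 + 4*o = (o + 1)*(o^2 + 4*o) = (o + 1)*(o + 4)*(o)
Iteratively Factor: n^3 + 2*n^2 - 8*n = (n)*(n^2 + 2*n - 8) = n*(n - 2)*(n + 4)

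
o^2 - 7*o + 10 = (o - 5)*(o - 2)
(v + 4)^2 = v^2 + 8*v + 16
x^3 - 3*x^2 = x^2*(x - 3)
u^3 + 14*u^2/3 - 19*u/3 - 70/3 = (u - 7/3)*(u + 2)*(u + 5)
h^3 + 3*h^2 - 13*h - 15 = (h - 3)*(h + 1)*(h + 5)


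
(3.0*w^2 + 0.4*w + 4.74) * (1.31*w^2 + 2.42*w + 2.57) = 3.93*w^4 + 7.784*w^3 + 14.8874*w^2 + 12.4988*w + 12.1818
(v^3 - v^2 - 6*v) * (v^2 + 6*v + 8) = v^5 + 5*v^4 - 4*v^3 - 44*v^2 - 48*v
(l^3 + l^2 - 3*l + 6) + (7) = l^3 + l^2 - 3*l + 13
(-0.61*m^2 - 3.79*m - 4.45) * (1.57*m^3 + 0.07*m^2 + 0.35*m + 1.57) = -0.9577*m^5 - 5.993*m^4 - 7.4653*m^3 - 2.5957*m^2 - 7.5078*m - 6.9865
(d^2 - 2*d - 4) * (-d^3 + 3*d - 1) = -d^5 + 2*d^4 + 7*d^3 - 7*d^2 - 10*d + 4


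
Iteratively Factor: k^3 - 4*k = (k)*(k^2 - 4) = k*(k - 2)*(k + 2)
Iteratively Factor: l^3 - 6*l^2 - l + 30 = (l + 2)*(l^2 - 8*l + 15) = (l - 3)*(l + 2)*(l - 5)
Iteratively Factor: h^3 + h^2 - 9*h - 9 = (h + 1)*(h^2 - 9) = (h - 3)*(h + 1)*(h + 3)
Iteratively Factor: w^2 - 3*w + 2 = (w - 2)*(w - 1)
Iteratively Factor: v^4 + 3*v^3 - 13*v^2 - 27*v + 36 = (v - 1)*(v^3 + 4*v^2 - 9*v - 36) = (v - 3)*(v - 1)*(v^2 + 7*v + 12) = (v - 3)*(v - 1)*(v + 3)*(v + 4)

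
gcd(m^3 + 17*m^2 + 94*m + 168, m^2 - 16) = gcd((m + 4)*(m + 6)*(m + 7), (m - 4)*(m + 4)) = m + 4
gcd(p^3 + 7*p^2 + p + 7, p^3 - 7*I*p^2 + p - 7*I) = p^2 + 1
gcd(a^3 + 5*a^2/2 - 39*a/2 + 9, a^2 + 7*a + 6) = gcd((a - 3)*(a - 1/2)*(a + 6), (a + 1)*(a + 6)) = a + 6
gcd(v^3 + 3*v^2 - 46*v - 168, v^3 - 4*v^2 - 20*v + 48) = v + 4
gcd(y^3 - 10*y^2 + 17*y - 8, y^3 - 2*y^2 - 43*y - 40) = y - 8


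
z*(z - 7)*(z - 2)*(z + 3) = z^4 - 6*z^3 - 13*z^2 + 42*z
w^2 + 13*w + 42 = (w + 6)*(w + 7)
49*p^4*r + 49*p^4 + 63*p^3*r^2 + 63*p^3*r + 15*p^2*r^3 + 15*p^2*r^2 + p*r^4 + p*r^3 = (p + r)*(7*p + r)^2*(p*r + p)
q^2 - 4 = (q - 2)*(q + 2)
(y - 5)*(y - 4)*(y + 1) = y^3 - 8*y^2 + 11*y + 20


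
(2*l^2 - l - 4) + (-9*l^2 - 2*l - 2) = -7*l^2 - 3*l - 6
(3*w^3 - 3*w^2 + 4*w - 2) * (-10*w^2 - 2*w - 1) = -30*w^5 + 24*w^4 - 37*w^3 + 15*w^2 + 2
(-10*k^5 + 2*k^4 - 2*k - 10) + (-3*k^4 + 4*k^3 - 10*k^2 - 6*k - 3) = -10*k^5 - k^4 + 4*k^3 - 10*k^2 - 8*k - 13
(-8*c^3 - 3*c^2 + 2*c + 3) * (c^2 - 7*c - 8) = -8*c^5 + 53*c^4 + 87*c^3 + 13*c^2 - 37*c - 24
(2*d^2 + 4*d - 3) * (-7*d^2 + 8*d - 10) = -14*d^4 - 12*d^3 + 33*d^2 - 64*d + 30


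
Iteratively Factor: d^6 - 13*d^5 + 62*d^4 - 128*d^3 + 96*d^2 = (d)*(d^5 - 13*d^4 + 62*d^3 - 128*d^2 + 96*d) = d*(d - 4)*(d^4 - 9*d^3 + 26*d^2 - 24*d) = d*(d - 4)*(d - 2)*(d^3 - 7*d^2 + 12*d) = d*(d - 4)^2*(d - 2)*(d^2 - 3*d) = d^2*(d - 4)^2*(d - 2)*(d - 3)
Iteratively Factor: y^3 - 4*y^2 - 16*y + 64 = (y + 4)*(y^2 - 8*y + 16) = (y - 4)*(y + 4)*(y - 4)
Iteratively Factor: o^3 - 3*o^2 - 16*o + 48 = (o - 4)*(o^2 + o - 12) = (o - 4)*(o + 4)*(o - 3)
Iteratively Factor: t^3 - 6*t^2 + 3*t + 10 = (t - 5)*(t^2 - t - 2) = (t - 5)*(t - 2)*(t + 1)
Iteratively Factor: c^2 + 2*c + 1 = (c + 1)*(c + 1)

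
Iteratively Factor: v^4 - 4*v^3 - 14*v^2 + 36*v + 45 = (v + 1)*(v^3 - 5*v^2 - 9*v + 45) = (v + 1)*(v + 3)*(v^2 - 8*v + 15) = (v - 3)*(v + 1)*(v + 3)*(v - 5)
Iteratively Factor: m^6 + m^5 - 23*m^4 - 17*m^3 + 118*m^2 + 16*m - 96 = (m + 4)*(m^5 - 3*m^4 - 11*m^3 + 27*m^2 + 10*m - 24) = (m + 1)*(m + 4)*(m^4 - 4*m^3 - 7*m^2 + 34*m - 24) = (m + 1)*(m + 3)*(m + 4)*(m^3 - 7*m^2 + 14*m - 8) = (m - 1)*(m + 1)*(m + 3)*(m + 4)*(m^2 - 6*m + 8) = (m - 4)*(m - 1)*(m + 1)*(m + 3)*(m + 4)*(m - 2)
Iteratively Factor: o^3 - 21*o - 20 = (o + 4)*(o^2 - 4*o - 5) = (o + 1)*(o + 4)*(o - 5)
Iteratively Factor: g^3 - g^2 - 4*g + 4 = (g - 2)*(g^2 + g - 2) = (g - 2)*(g + 2)*(g - 1)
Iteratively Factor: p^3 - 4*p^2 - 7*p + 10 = (p + 2)*(p^2 - 6*p + 5) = (p - 1)*(p + 2)*(p - 5)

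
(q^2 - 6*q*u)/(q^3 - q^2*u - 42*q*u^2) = (-q + 6*u)/(-q^2 + q*u + 42*u^2)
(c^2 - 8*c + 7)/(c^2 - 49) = (c - 1)/(c + 7)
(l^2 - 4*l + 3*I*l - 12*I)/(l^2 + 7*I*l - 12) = (l - 4)/(l + 4*I)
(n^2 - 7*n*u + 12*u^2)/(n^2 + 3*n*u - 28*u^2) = (n - 3*u)/(n + 7*u)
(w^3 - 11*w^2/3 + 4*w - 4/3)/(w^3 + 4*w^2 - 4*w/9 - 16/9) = 3*(w^2 - 3*w + 2)/(3*w^2 + 14*w + 8)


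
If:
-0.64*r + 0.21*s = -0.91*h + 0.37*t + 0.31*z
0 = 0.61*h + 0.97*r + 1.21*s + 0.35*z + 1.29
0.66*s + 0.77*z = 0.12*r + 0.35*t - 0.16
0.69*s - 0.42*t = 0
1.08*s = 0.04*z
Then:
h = -0.66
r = -0.78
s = -0.01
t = -0.02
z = -0.33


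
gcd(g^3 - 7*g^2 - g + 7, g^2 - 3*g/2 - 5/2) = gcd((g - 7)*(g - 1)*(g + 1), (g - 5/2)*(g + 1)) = g + 1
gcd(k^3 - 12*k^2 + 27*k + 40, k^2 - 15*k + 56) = k - 8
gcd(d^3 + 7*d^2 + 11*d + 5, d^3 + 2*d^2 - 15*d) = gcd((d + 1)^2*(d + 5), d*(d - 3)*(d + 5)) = d + 5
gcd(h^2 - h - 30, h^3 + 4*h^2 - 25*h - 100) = h + 5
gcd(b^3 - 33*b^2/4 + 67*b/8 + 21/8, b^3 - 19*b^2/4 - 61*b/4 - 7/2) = b^2 - 27*b/4 - 7/4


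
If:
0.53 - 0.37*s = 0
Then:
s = 1.43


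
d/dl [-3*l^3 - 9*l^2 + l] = -9*l^2 - 18*l + 1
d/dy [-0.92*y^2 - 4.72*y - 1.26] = -1.84*y - 4.72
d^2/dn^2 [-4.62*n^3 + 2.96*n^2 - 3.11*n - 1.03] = 5.92 - 27.72*n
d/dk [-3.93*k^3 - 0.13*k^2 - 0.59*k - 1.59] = -11.79*k^2 - 0.26*k - 0.59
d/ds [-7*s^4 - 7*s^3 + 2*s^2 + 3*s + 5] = -28*s^3 - 21*s^2 + 4*s + 3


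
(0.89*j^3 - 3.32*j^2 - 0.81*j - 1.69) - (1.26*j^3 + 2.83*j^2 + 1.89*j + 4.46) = -0.37*j^3 - 6.15*j^2 - 2.7*j - 6.15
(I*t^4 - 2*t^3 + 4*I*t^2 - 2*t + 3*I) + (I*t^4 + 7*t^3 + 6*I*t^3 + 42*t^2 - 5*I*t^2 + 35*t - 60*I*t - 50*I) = 2*I*t^4 + 5*t^3 + 6*I*t^3 + 42*t^2 - I*t^2 + 33*t - 60*I*t - 47*I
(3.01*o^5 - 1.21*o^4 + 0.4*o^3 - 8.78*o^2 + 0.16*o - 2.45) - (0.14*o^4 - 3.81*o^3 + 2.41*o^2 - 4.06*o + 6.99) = 3.01*o^5 - 1.35*o^4 + 4.21*o^3 - 11.19*o^2 + 4.22*o - 9.44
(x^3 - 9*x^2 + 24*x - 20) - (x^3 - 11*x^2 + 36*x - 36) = 2*x^2 - 12*x + 16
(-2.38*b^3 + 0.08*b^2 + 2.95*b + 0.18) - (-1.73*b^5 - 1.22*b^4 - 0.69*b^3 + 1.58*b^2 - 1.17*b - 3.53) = 1.73*b^5 + 1.22*b^4 - 1.69*b^3 - 1.5*b^2 + 4.12*b + 3.71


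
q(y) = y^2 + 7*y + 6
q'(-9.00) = -11.00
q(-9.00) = 24.00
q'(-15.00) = -23.00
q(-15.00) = 126.00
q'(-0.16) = 6.68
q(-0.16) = 4.91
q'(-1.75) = 3.50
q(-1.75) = -3.19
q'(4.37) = 15.74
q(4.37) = 55.69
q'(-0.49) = 6.02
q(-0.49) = 2.81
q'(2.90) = 12.80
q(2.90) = 34.71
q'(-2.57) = 1.86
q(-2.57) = -5.39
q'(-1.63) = 3.74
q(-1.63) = -2.75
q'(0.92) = 8.84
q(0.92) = 13.29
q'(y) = 2*y + 7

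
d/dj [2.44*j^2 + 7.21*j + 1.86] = 4.88*j + 7.21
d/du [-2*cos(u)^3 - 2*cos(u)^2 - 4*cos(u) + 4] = 2*(3*cos(u)^2 + 2*cos(u) + 2)*sin(u)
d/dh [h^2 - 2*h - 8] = 2*h - 2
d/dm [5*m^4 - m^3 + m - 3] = 20*m^3 - 3*m^2 + 1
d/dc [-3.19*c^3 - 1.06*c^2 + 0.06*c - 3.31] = -9.57*c^2 - 2.12*c + 0.06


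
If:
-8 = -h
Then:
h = 8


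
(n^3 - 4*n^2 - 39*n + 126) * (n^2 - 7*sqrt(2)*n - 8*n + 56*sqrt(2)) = n^5 - 12*n^4 - 7*sqrt(2)*n^4 - 7*n^3 + 84*sqrt(2)*n^3 + 49*sqrt(2)*n^2 + 438*n^2 - 3066*sqrt(2)*n - 1008*n + 7056*sqrt(2)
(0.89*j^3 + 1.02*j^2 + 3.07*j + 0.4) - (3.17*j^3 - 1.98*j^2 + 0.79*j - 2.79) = -2.28*j^3 + 3.0*j^2 + 2.28*j + 3.19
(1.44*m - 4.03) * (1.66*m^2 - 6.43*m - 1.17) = 2.3904*m^3 - 15.949*m^2 + 24.2281*m + 4.7151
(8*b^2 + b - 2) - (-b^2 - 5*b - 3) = 9*b^2 + 6*b + 1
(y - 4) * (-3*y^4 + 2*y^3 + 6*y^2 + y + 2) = -3*y^5 + 14*y^4 - 2*y^3 - 23*y^2 - 2*y - 8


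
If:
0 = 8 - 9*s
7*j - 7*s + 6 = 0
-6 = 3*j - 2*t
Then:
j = 2/63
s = 8/9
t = 64/21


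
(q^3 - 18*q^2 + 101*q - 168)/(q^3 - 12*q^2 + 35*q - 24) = (q - 7)/(q - 1)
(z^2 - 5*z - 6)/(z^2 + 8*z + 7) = (z - 6)/(z + 7)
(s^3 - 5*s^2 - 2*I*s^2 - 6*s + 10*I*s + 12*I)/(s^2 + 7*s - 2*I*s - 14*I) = (s^2 - 5*s - 6)/(s + 7)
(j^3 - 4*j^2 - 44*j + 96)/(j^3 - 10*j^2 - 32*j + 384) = (j - 2)/(j - 8)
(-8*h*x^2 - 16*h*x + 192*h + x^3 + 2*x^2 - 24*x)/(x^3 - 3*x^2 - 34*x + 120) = (-8*h + x)/(x - 5)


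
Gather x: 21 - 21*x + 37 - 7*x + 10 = 68 - 28*x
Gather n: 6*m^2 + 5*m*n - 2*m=6*m^2 + 5*m*n - 2*m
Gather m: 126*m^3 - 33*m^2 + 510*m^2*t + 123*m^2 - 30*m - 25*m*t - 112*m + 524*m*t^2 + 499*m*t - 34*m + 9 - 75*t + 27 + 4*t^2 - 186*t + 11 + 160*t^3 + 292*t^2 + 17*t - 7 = 126*m^3 + m^2*(510*t + 90) + m*(524*t^2 + 474*t - 176) + 160*t^3 + 296*t^2 - 244*t + 40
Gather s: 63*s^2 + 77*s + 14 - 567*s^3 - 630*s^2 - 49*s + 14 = -567*s^3 - 567*s^2 + 28*s + 28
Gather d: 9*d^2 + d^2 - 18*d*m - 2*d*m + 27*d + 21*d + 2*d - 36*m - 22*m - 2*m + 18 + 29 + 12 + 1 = 10*d^2 + d*(50 - 20*m) - 60*m + 60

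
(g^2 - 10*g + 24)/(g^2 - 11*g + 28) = (g - 6)/(g - 7)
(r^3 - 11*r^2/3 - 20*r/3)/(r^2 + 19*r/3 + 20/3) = r*(r - 5)/(r + 5)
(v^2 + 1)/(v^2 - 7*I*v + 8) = (v - I)/(v - 8*I)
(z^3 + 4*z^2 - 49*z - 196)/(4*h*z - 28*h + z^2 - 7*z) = (z^2 + 11*z + 28)/(4*h + z)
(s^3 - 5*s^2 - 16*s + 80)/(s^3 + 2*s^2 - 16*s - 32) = (s - 5)/(s + 2)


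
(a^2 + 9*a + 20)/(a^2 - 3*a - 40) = (a + 4)/(a - 8)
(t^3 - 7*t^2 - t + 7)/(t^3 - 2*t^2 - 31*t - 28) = (t - 1)/(t + 4)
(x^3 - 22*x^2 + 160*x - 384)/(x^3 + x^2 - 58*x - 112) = (x^2 - 14*x + 48)/(x^2 + 9*x + 14)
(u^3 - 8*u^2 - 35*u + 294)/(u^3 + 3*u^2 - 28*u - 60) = (u^2 - 14*u + 49)/(u^2 - 3*u - 10)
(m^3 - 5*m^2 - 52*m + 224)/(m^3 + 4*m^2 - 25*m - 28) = (m - 8)/(m + 1)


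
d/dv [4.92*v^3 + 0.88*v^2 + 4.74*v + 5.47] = 14.76*v^2 + 1.76*v + 4.74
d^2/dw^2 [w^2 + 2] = 2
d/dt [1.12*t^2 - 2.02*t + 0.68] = 2.24*t - 2.02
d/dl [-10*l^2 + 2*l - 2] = 2 - 20*l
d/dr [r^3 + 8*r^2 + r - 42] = 3*r^2 + 16*r + 1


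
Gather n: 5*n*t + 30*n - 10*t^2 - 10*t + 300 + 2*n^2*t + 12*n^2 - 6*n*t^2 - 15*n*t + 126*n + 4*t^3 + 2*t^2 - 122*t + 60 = n^2*(2*t + 12) + n*(-6*t^2 - 10*t + 156) + 4*t^3 - 8*t^2 - 132*t + 360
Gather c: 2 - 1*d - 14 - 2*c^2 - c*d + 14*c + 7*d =-2*c^2 + c*(14 - d) + 6*d - 12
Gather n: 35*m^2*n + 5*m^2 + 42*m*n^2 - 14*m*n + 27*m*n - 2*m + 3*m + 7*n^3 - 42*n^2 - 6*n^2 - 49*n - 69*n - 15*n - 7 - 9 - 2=5*m^2 + m + 7*n^3 + n^2*(42*m - 48) + n*(35*m^2 + 13*m - 133) - 18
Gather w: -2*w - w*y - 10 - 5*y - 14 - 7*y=w*(-y - 2) - 12*y - 24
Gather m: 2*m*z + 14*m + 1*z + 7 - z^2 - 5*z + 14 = m*(2*z + 14) - z^2 - 4*z + 21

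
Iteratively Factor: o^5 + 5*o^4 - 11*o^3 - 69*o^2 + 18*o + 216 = (o + 3)*(o^4 + 2*o^3 - 17*o^2 - 18*o + 72) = (o - 2)*(o + 3)*(o^3 + 4*o^2 - 9*o - 36) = (o - 2)*(o + 3)*(o + 4)*(o^2 - 9) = (o - 2)*(o + 3)^2*(o + 4)*(o - 3)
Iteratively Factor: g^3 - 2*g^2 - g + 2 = (g - 1)*(g^2 - g - 2) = (g - 1)*(g + 1)*(g - 2)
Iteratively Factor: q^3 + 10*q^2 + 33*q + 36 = (q + 4)*(q^2 + 6*q + 9) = (q + 3)*(q + 4)*(q + 3)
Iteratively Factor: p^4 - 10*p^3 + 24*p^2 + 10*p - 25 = (p - 5)*(p^3 - 5*p^2 - p + 5) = (p - 5)*(p + 1)*(p^2 - 6*p + 5) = (p - 5)^2*(p + 1)*(p - 1)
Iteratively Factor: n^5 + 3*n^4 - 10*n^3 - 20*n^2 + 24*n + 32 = (n + 4)*(n^4 - n^3 - 6*n^2 + 4*n + 8) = (n + 1)*(n + 4)*(n^3 - 2*n^2 - 4*n + 8) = (n - 2)*(n + 1)*(n + 4)*(n^2 - 4) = (n - 2)^2*(n + 1)*(n + 4)*(n + 2)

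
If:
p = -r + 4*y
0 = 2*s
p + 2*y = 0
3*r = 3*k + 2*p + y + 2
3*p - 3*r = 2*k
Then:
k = -8/19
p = -4/57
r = 4/19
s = 0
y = 2/57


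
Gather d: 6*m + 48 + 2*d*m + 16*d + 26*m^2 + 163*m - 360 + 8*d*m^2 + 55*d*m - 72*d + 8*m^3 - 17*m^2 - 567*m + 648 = d*(8*m^2 + 57*m - 56) + 8*m^3 + 9*m^2 - 398*m + 336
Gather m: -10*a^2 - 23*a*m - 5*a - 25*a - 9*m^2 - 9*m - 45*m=-10*a^2 - 30*a - 9*m^2 + m*(-23*a - 54)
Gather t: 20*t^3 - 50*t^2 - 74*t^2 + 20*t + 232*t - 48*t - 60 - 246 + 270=20*t^3 - 124*t^2 + 204*t - 36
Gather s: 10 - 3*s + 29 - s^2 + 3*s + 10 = 49 - s^2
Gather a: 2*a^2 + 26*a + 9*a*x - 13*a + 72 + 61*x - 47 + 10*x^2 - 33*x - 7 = 2*a^2 + a*(9*x + 13) + 10*x^2 + 28*x + 18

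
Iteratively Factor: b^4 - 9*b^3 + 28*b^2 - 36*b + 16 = (b - 2)*(b^3 - 7*b^2 + 14*b - 8) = (b - 2)*(b - 1)*(b^2 - 6*b + 8) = (b - 4)*(b - 2)*(b - 1)*(b - 2)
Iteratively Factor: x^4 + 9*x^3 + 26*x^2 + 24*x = (x + 2)*(x^3 + 7*x^2 + 12*x) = x*(x + 2)*(x^2 + 7*x + 12) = x*(x + 2)*(x + 3)*(x + 4)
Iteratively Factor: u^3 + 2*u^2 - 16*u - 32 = (u - 4)*(u^2 + 6*u + 8) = (u - 4)*(u + 4)*(u + 2)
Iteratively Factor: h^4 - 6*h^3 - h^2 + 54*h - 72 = (h - 3)*(h^3 - 3*h^2 - 10*h + 24) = (h - 3)*(h - 2)*(h^2 - h - 12) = (h - 3)*(h - 2)*(h + 3)*(h - 4)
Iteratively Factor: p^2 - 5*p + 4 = (p - 4)*(p - 1)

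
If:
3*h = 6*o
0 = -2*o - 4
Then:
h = -4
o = -2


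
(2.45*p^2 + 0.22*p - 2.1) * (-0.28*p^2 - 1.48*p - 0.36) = -0.686*p^4 - 3.6876*p^3 - 0.6196*p^2 + 3.0288*p + 0.756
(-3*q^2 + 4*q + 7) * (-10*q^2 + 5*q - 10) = 30*q^4 - 55*q^3 - 20*q^2 - 5*q - 70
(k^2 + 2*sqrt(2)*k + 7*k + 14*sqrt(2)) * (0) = 0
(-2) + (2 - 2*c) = -2*c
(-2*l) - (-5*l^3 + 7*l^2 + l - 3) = 5*l^3 - 7*l^2 - 3*l + 3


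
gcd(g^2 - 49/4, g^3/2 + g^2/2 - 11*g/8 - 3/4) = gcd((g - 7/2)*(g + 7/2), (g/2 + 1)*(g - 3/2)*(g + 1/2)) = 1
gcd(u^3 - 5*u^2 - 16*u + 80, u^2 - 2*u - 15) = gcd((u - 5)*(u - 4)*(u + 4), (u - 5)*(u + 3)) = u - 5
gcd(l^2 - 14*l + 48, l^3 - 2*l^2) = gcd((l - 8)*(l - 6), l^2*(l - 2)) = 1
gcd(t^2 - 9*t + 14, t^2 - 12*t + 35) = t - 7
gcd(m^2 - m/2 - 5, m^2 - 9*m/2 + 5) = m - 5/2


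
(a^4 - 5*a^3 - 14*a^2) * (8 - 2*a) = -2*a^5 + 18*a^4 - 12*a^3 - 112*a^2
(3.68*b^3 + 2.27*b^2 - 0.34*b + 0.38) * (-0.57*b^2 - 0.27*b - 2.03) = -2.0976*b^5 - 2.2875*b^4 - 7.8895*b^3 - 4.7329*b^2 + 0.5876*b - 0.7714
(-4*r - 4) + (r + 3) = -3*r - 1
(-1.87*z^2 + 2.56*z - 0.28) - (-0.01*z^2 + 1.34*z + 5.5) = -1.86*z^2 + 1.22*z - 5.78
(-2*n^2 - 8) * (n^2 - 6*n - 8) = -2*n^4 + 12*n^3 + 8*n^2 + 48*n + 64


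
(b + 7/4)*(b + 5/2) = b^2 + 17*b/4 + 35/8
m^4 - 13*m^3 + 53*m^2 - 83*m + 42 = (m - 7)*(m - 3)*(m - 2)*(m - 1)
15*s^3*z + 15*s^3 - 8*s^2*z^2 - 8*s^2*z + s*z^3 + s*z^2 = (-5*s + z)*(-3*s + z)*(s*z + s)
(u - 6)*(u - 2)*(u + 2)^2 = u^4 - 4*u^3 - 16*u^2 + 16*u + 48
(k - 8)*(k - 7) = k^2 - 15*k + 56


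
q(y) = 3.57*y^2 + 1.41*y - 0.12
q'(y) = 7.14*y + 1.41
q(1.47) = 9.67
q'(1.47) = 11.91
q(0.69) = 2.55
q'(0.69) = 6.34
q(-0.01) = -0.13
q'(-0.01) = 1.34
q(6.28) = 149.53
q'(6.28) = 46.25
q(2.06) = 17.93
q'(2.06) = 16.12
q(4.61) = 82.25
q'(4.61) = 34.33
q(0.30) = 0.62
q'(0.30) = 3.55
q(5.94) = 134.22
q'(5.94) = 43.82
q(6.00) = 136.86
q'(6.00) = 44.25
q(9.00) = 301.74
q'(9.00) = 65.67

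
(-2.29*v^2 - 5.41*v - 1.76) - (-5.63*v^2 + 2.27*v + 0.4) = 3.34*v^2 - 7.68*v - 2.16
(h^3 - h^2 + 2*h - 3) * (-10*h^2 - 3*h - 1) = -10*h^5 + 7*h^4 - 18*h^3 + 25*h^2 + 7*h + 3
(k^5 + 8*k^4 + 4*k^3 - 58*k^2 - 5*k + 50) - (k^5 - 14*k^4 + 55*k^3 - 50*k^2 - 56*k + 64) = 22*k^4 - 51*k^3 - 8*k^2 + 51*k - 14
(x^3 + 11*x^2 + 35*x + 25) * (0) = 0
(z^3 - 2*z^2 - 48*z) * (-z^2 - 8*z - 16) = -z^5 - 6*z^4 + 48*z^3 + 416*z^2 + 768*z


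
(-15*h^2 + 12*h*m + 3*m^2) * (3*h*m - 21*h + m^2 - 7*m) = -45*h^3*m + 315*h^3 + 21*h^2*m^2 - 147*h^2*m + 21*h*m^3 - 147*h*m^2 + 3*m^4 - 21*m^3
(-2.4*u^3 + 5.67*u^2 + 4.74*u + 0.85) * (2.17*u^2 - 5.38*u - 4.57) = -5.208*u^5 + 25.2159*u^4 - 9.2508*u^3 - 49.5686*u^2 - 26.2348*u - 3.8845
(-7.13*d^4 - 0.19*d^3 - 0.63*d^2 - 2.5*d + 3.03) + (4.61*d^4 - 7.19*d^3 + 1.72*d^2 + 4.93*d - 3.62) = -2.52*d^4 - 7.38*d^3 + 1.09*d^2 + 2.43*d - 0.59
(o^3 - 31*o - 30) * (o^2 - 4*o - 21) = o^5 - 4*o^4 - 52*o^3 + 94*o^2 + 771*o + 630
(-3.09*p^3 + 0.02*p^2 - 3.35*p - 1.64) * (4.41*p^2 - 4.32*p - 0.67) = -13.6269*p^5 + 13.437*p^4 - 12.7896*p^3 + 7.2262*p^2 + 9.3293*p + 1.0988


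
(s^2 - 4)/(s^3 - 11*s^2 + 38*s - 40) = (s + 2)/(s^2 - 9*s + 20)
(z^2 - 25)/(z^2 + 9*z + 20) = (z - 5)/(z + 4)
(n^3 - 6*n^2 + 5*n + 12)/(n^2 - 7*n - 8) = (n^2 - 7*n + 12)/(n - 8)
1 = 1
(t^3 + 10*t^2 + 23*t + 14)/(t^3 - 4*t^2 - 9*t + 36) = (t^3 + 10*t^2 + 23*t + 14)/(t^3 - 4*t^2 - 9*t + 36)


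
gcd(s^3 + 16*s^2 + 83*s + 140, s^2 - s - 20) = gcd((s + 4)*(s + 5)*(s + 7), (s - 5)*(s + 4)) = s + 4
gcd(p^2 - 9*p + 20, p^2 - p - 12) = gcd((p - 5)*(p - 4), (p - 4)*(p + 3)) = p - 4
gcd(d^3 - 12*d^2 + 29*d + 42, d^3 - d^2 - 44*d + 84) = d - 6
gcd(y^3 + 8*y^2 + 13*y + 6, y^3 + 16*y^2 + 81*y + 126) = y + 6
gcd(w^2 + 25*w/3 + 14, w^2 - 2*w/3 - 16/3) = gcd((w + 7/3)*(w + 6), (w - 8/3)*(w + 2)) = 1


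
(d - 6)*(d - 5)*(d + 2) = d^3 - 9*d^2 + 8*d + 60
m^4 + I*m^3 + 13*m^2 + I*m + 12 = (m - 3*I)*(m + 4*I)*(-I*m + 1)*(I*m + 1)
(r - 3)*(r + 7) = r^2 + 4*r - 21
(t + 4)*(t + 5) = t^2 + 9*t + 20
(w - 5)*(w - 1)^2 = w^3 - 7*w^2 + 11*w - 5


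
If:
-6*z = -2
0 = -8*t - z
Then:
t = -1/24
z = 1/3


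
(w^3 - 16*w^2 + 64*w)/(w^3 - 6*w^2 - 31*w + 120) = w*(w - 8)/(w^2 + 2*w - 15)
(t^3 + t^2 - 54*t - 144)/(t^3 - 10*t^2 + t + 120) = (t + 6)/(t - 5)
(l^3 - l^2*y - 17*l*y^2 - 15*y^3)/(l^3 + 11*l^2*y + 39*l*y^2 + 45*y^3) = (l^2 - 4*l*y - 5*y^2)/(l^2 + 8*l*y + 15*y^2)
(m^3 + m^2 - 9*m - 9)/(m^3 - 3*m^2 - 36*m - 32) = (m^2 - 9)/(m^2 - 4*m - 32)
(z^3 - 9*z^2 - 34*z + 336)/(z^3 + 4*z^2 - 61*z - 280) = (z^2 - z - 42)/(z^2 + 12*z + 35)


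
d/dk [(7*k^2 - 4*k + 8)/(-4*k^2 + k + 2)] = (-9*k^2 + 92*k - 16)/(16*k^4 - 8*k^3 - 15*k^2 + 4*k + 4)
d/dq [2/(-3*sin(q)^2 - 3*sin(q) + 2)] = 6*(2*sin(q) + 1)*cos(q)/(3*sin(q)^2 + 3*sin(q) - 2)^2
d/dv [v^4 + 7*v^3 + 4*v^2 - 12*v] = 4*v^3 + 21*v^2 + 8*v - 12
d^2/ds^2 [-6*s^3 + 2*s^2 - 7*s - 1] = 4 - 36*s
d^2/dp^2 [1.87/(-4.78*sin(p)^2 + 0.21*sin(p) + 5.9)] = (-170.906032*sin(p)^4 + 5.631318*sin(p)^3 + 45.325621*sin(p)^2 - 8.945706*sin(p) + 105.640414)/(-4.78*sin(p)^2 + 0.21*sin(p) + 5.9)^3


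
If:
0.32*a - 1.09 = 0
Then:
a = 3.41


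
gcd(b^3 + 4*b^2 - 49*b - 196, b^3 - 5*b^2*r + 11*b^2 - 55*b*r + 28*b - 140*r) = b^2 + 11*b + 28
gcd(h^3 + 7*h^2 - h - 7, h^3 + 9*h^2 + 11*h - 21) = h^2 + 6*h - 7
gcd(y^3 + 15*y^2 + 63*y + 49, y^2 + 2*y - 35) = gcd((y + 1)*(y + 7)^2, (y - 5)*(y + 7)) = y + 7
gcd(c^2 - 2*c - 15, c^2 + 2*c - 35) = c - 5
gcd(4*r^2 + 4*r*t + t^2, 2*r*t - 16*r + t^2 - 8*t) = 2*r + t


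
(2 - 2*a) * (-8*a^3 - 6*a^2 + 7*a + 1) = 16*a^4 - 4*a^3 - 26*a^2 + 12*a + 2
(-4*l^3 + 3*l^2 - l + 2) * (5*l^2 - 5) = -20*l^5 + 15*l^4 + 15*l^3 - 5*l^2 + 5*l - 10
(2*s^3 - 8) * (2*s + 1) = 4*s^4 + 2*s^3 - 16*s - 8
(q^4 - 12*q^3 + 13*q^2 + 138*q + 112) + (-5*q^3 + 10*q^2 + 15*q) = q^4 - 17*q^3 + 23*q^2 + 153*q + 112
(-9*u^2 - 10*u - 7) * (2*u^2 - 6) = -18*u^4 - 20*u^3 + 40*u^2 + 60*u + 42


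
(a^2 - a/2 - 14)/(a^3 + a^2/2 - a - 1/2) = (2*a^2 - a - 28)/(2*a^3 + a^2 - 2*a - 1)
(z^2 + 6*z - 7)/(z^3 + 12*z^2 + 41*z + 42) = (z - 1)/(z^2 + 5*z + 6)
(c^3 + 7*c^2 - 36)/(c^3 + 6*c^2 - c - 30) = (c + 6)/(c + 5)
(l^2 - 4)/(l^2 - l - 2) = (l + 2)/(l + 1)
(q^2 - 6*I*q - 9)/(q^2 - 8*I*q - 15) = (q - 3*I)/(q - 5*I)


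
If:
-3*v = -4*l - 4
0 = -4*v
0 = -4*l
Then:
No Solution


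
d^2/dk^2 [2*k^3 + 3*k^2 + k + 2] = 12*k + 6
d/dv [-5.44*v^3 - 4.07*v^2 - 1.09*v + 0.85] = -16.32*v^2 - 8.14*v - 1.09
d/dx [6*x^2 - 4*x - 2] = 12*x - 4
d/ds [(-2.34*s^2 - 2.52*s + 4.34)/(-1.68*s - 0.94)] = (3.9312*s^2 + 4.3992*s + 9.66)/(2.8224*s^2 + 3.1584*s + 0.8836)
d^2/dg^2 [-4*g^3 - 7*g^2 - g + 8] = -24*g - 14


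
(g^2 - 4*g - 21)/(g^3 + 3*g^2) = (g - 7)/g^2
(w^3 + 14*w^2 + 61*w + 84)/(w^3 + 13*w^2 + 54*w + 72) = (w + 7)/(w + 6)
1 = 1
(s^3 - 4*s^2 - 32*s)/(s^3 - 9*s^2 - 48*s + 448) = s*(s + 4)/(s^2 - s - 56)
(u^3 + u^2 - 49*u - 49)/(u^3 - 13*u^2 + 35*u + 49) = (u + 7)/(u - 7)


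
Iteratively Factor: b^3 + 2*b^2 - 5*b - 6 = (b + 1)*(b^2 + b - 6) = (b + 1)*(b + 3)*(b - 2)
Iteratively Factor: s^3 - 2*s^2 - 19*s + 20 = (s - 1)*(s^2 - s - 20) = (s - 5)*(s - 1)*(s + 4)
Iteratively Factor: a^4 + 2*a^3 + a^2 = (a)*(a^3 + 2*a^2 + a) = a^2*(a^2 + 2*a + 1) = a^2*(a + 1)*(a + 1)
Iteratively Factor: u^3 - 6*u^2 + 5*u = (u - 1)*(u^2 - 5*u) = (u - 5)*(u - 1)*(u)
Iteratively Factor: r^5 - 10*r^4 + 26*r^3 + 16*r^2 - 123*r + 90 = (r + 2)*(r^4 - 12*r^3 + 50*r^2 - 84*r + 45) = (r - 3)*(r + 2)*(r^3 - 9*r^2 + 23*r - 15) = (r - 3)^2*(r + 2)*(r^2 - 6*r + 5) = (r - 5)*(r - 3)^2*(r + 2)*(r - 1)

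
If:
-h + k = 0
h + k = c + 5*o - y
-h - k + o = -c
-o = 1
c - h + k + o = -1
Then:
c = 0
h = -1/2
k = -1/2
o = -1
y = -4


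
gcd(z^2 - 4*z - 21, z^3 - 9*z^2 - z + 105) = z^2 - 4*z - 21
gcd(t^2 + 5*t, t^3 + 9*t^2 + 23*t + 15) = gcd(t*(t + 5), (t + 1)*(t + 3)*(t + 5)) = t + 5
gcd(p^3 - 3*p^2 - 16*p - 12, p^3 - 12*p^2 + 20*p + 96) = p^2 - 4*p - 12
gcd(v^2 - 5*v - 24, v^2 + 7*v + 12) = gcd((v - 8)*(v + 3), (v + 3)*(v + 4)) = v + 3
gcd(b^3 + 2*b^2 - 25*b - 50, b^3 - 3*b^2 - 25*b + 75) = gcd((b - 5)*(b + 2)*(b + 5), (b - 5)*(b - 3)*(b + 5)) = b^2 - 25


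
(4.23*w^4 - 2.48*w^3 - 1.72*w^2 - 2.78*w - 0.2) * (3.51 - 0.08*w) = -0.3384*w^5 + 15.0457*w^4 - 8.5672*w^3 - 5.8148*w^2 - 9.7418*w - 0.702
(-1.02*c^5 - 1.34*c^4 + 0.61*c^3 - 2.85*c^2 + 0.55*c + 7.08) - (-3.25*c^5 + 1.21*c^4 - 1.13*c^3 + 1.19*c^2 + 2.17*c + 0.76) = 2.23*c^5 - 2.55*c^4 + 1.74*c^3 - 4.04*c^2 - 1.62*c + 6.32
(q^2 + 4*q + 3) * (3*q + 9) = 3*q^3 + 21*q^2 + 45*q + 27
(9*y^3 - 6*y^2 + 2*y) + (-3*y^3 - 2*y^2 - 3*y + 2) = 6*y^3 - 8*y^2 - y + 2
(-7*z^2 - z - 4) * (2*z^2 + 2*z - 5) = -14*z^4 - 16*z^3 + 25*z^2 - 3*z + 20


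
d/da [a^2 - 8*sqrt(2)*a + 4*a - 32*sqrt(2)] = 2*a - 8*sqrt(2) + 4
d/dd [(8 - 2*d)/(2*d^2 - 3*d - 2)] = 4*(d^2 - 8*d + 7)/(4*d^4 - 12*d^3 + d^2 + 12*d + 4)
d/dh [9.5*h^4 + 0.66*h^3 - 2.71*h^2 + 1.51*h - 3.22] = 38.0*h^3 + 1.98*h^2 - 5.42*h + 1.51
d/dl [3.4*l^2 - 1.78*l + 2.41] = 6.8*l - 1.78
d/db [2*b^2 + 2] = 4*b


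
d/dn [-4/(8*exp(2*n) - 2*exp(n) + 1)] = (64*exp(n) - 8)*exp(n)/(8*exp(2*n) - 2*exp(n) + 1)^2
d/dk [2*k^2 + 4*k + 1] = 4*k + 4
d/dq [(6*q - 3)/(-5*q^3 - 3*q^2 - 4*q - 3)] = 3*(20*q^3 - 9*q^2 - 6*q - 10)/(25*q^6 + 30*q^5 + 49*q^4 + 54*q^3 + 34*q^2 + 24*q + 9)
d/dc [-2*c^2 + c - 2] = 1 - 4*c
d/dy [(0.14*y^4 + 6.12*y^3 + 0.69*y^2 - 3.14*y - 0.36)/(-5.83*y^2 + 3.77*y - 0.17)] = (-1.6324*y^5 - 34.0962*y^4 + 46.0496*y^3 - 18.8261*y^2 - 4.4322*y + 1.891)/(33.9889*y^4 - 43.9582*y^3 + 16.1951*y^2 - 1.2818*y + 0.0289)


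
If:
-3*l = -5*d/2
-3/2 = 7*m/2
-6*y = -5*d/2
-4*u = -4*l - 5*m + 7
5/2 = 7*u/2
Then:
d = 18/5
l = 3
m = -3/7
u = 5/7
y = 3/2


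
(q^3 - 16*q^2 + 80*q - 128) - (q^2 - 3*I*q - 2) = q^3 - 17*q^2 + 80*q + 3*I*q - 126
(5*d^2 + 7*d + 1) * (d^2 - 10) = 5*d^4 + 7*d^3 - 49*d^2 - 70*d - 10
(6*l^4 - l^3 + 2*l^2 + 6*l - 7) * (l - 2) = 6*l^5 - 13*l^4 + 4*l^3 + 2*l^2 - 19*l + 14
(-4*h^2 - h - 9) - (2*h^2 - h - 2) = -6*h^2 - 7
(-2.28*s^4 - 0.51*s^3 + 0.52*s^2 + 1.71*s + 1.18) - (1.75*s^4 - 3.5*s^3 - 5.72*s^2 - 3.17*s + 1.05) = -4.03*s^4 + 2.99*s^3 + 6.24*s^2 + 4.88*s + 0.13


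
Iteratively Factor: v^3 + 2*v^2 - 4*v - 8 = (v + 2)*(v^2 - 4) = (v + 2)^2*(v - 2)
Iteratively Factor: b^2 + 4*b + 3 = (b + 1)*(b + 3)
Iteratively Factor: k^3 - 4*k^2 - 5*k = (k)*(k^2 - 4*k - 5) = k*(k - 5)*(k + 1)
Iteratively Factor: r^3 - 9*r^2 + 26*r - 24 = (r - 2)*(r^2 - 7*r + 12) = (r - 3)*(r - 2)*(r - 4)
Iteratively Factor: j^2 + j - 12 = (j + 4)*(j - 3)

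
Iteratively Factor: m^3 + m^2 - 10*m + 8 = (m - 2)*(m^2 + 3*m - 4) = (m - 2)*(m - 1)*(m + 4)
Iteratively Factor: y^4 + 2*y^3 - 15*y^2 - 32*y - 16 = (y - 4)*(y^3 + 6*y^2 + 9*y + 4) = (y - 4)*(y + 1)*(y^2 + 5*y + 4) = (y - 4)*(y + 1)^2*(y + 4)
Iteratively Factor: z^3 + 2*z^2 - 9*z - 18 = (z + 3)*(z^2 - z - 6) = (z + 2)*(z + 3)*(z - 3)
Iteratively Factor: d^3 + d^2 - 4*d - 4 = (d + 2)*(d^2 - d - 2) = (d - 2)*(d + 2)*(d + 1)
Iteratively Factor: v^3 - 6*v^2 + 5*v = (v - 5)*(v^2 - v) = (v - 5)*(v - 1)*(v)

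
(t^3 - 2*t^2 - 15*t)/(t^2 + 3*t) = t - 5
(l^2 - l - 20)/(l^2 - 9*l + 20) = (l + 4)/(l - 4)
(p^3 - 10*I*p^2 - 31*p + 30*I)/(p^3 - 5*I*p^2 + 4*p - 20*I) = (p - 3*I)/(p + 2*I)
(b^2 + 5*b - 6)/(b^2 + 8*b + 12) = (b - 1)/(b + 2)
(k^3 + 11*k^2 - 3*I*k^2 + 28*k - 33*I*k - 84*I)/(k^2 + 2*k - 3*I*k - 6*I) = (k^2 + 11*k + 28)/(k + 2)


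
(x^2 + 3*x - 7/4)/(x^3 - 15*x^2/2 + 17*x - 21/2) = (4*x^2 + 12*x - 7)/(2*(2*x^3 - 15*x^2 + 34*x - 21))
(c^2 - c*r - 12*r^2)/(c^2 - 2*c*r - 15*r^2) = (-c + 4*r)/(-c + 5*r)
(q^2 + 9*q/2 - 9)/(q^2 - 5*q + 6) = (q^2 + 9*q/2 - 9)/(q^2 - 5*q + 6)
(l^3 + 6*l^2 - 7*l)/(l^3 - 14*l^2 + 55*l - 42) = l*(l + 7)/(l^2 - 13*l + 42)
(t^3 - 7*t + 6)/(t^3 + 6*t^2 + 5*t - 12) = (t - 2)/(t + 4)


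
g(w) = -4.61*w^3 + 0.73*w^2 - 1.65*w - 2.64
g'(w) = -13.83*w^2 + 1.46*w - 1.65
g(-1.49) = 16.69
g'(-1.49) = -34.53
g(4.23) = -345.47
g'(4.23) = -242.93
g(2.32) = -60.10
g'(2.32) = -72.70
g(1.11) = -9.88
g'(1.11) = -17.07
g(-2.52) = 79.93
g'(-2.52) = -93.16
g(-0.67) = 0.18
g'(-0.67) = -8.84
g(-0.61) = -0.32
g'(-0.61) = -7.69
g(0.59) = -4.31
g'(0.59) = -5.60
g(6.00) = -982.02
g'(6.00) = -490.77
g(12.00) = -7883.40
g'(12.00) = -1975.65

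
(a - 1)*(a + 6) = a^2 + 5*a - 6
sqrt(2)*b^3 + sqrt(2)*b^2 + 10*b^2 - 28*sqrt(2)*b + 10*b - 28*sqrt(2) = (b - 2*sqrt(2))*(b + 7*sqrt(2))*(sqrt(2)*b + sqrt(2))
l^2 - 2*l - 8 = (l - 4)*(l + 2)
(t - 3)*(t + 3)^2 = t^3 + 3*t^2 - 9*t - 27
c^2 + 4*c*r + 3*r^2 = (c + r)*(c + 3*r)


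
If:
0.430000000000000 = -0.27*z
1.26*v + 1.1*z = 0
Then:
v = 1.39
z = -1.59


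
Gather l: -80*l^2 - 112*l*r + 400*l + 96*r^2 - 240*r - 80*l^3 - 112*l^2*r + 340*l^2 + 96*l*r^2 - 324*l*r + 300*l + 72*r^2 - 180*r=-80*l^3 + l^2*(260 - 112*r) + l*(96*r^2 - 436*r + 700) + 168*r^2 - 420*r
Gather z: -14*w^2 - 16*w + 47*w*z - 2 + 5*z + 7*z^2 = -14*w^2 - 16*w + 7*z^2 + z*(47*w + 5) - 2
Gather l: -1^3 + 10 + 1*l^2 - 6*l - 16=l^2 - 6*l - 7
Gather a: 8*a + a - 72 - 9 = 9*a - 81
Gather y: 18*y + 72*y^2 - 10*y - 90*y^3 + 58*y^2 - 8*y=-90*y^3 + 130*y^2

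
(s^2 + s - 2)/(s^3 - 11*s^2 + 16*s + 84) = (s - 1)/(s^2 - 13*s + 42)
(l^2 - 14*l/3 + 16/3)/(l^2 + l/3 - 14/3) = (3*l - 8)/(3*l + 7)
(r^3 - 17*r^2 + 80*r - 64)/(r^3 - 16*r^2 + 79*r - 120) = (r^2 - 9*r + 8)/(r^2 - 8*r + 15)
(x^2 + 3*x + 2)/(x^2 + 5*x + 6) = (x + 1)/(x + 3)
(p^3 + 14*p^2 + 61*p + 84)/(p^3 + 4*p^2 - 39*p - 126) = (p + 4)/(p - 6)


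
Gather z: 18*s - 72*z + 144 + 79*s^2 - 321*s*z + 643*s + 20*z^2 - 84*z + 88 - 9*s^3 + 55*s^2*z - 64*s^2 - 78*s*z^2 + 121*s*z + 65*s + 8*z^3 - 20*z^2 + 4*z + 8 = -9*s^3 + 15*s^2 - 78*s*z^2 + 726*s + 8*z^3 + z*(55*s^2 - 200*s - 152) + 240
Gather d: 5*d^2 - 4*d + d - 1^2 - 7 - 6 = 5*d^2 - 3*d - 14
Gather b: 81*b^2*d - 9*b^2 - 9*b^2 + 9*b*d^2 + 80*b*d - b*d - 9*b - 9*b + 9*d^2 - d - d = b^2*(81*d - 18) + b*(9*d^2 + 79*d - 18) + 9*d^2 - 2*d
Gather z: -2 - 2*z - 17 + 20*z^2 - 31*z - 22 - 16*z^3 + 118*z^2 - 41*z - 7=-16*z^3 + 138*z^2 - 74*z - 48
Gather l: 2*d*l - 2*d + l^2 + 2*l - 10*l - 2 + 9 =-2*d + l^2 + l*(2*d - 8) + 7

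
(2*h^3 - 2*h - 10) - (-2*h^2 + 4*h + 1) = 2*h^3 + 2*h^2 - 6*h - 11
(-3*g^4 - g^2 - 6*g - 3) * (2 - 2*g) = 6*g^5 - 6*g^4 + 2*g^3 + 10*g^2 - 6*g - 6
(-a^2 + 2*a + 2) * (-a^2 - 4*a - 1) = a^4 + 2*a^3 - 9*a^2 - 10*a - 2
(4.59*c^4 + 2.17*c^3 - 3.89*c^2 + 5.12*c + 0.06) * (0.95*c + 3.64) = 4.3605*c^5 + 18.7691*c^4 + 4.2033*c^3 - 9.2956*c^2 + 18.6938*c + 0.2184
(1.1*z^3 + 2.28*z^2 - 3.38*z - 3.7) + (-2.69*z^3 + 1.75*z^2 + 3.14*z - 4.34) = -1.59*z^3 + 4.03*z^2 - 0.24*z - 8.04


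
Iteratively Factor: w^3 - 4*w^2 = (w - 4)*(w^2) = w*(w - 4)*(w)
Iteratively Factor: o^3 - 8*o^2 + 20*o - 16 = (o - 2)*(o^2 - 6*o + 8) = (o - 2)^2*(o - 4)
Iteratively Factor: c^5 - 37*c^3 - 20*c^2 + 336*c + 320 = (c + 4)*(c^4 - 4*c^3 - 21*c^2 + 64*c + 80) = (c - 5)*(c + 4)*(c^3 + c^2 - 16*c - 16) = (c - 5)*(c + 1)*(c + 4)*(c^2 - 16) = (c - 5)*(c - 4)*(c + 1)*(c + 4)*(c + 4)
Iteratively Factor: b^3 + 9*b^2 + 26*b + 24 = (b + 3)*(b^2 + 6*b + 8) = (b + 3)*(b + 4)*(b + 2)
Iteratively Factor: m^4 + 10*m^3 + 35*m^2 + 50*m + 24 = (m + 3)*(m^3 + 7*m^2 + 14*m + 8) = (m + 3)*(m + 4)*(m^2 + 3*m + 2) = (m + 2)*(m + 3)*(m + 4)*(m + 1)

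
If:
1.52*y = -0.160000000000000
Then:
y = -0.11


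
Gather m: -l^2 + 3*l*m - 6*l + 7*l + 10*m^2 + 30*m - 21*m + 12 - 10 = -l^2 + l + 10*m^2 + m*(3*l + 9) + 2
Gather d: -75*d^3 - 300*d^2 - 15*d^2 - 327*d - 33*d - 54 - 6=-75*d^3 - 315*d^2 - 360*d - 60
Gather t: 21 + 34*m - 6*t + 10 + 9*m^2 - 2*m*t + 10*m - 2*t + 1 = 9*m^2 + 44*m + t*(-2*m - 8) + 32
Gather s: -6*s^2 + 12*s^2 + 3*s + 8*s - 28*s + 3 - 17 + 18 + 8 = 6*s^2 - 17*s + 12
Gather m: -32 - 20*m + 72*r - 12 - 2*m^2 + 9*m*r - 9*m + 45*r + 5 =-2*m^2 + m*(9*r - 29) + 117*r - 39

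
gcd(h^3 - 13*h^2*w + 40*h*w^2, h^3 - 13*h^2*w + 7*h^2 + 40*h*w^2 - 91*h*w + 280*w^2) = h^2 - 13*h*w + 40*w^2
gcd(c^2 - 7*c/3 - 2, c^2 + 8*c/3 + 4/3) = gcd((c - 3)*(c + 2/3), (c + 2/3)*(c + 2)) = c + 2/3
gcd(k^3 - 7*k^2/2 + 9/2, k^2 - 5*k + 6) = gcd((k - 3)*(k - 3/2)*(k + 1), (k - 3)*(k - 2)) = k - 3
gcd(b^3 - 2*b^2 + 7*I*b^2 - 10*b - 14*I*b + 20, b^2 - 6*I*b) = 1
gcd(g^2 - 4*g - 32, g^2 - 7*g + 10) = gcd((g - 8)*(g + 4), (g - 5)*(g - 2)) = 1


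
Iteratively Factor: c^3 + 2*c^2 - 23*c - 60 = (c + 4)*(c^2 - 2*c - 15) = (c - 5)*(c + 4)*(c + 3)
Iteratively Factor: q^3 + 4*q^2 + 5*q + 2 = (q + 1)*(q^2 + 3*q + 2) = (q + 1)*(q + 2)*(q + 1)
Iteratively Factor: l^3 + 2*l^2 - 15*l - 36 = (l + 3)*(l^2 - l - 12) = (l + 3)^2*(l - 4)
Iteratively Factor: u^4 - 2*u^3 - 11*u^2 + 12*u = (u - 4)*(u^3 + 2*u^2 - 3*u) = u*(u - 4)*(u^2 + 2*u - 3) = u*(u - 4)*(u - 1)*(u + 3)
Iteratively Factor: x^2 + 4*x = (x + 4)*(x)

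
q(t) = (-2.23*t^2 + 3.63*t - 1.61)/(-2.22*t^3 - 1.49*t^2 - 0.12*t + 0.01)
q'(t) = (3.63 - 4.46*t)/(-2.22*t^3 - 1.49*t^2 - 0.12*t + 0.01) + (-2.23*t^2 + 3.63*t - 1.61)*(6.66*t^2 + 2.98*t + 0.12)/(-2.22*t^3 - 1.49*t^2 - 0.12*t + 0.01)^2 = (-4.9506*t^4 + 16.1172*t^3 - 5.0463*t^2 - 4.8424*t - 0.1569)/(4.9284*t^6 + 6.6156*t^5 + 2.7529*t^4 + 0.3132*t^3 - 0.0154*t^2 - 0.0024*t + 0.0001)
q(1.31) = 0.09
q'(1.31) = 0.11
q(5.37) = 0.12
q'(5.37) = -0.01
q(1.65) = 0.12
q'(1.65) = 0.07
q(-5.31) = -0.29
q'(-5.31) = -0.08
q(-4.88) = -0.32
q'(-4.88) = -0.10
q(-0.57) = -811.36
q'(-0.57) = -86350.45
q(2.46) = 0.15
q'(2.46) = 0.01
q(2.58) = 0.15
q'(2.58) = 0.00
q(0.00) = -161.00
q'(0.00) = -1569.00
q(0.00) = -161.00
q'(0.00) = -1569.00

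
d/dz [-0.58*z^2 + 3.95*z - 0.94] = 3.95 - 1.16*z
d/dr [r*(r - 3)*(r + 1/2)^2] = 4*r^3 - 6*r^2 - 11*r/2 - 3/4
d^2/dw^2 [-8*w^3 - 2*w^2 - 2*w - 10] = -48*w - 4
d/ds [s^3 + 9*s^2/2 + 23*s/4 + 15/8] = 3*s^2 + 9*s + 23/4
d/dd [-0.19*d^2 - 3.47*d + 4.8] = -0.38*d - 3.47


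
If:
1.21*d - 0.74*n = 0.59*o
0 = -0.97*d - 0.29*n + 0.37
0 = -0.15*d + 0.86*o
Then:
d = 0.26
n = 0.39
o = 0.05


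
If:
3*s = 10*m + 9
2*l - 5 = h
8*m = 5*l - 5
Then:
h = 24*s/25 - 147/25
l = 12*s/25 - 11/25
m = 3*s/10 - 9/10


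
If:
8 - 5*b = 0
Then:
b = 8/5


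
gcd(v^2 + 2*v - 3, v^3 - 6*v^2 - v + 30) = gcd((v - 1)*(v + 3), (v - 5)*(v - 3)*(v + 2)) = 1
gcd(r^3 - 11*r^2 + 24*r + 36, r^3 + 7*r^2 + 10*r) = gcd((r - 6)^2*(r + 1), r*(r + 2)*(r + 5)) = 1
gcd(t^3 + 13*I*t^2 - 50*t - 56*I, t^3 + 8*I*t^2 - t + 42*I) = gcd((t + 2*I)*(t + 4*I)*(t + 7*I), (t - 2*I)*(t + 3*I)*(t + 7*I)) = t + 7*I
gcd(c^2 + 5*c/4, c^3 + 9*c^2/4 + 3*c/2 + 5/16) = c + 5/4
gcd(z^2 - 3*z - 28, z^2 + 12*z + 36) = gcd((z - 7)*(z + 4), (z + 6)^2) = 1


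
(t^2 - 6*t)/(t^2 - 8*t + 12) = t/(t - 2)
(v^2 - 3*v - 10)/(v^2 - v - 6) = (v - 5)/(v - 3)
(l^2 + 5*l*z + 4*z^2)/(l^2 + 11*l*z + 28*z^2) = (l + z)/(l + 7*z)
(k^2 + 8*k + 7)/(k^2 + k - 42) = (k + 1)/(k - 6)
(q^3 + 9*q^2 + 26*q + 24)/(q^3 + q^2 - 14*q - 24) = (q + 4)/(q - 4)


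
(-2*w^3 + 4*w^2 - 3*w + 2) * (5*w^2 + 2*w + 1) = -10*w^5 + 16*w^4 - 9*w^3 + 8*w^2 + w + 2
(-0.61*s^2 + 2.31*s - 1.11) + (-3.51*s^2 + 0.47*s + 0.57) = -4.12*s^2 + 2.78*s - 0.54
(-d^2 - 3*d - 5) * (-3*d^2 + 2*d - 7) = 3*d^4 + 7*d^3 + 16*d^2 + 11*d + 35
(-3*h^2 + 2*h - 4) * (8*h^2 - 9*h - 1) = -24*h^4 + 43*h^3 - 47*h^2 + 34*h + 4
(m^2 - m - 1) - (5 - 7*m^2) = 8*m^2 - m - 6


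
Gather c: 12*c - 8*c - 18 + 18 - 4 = 4*c - 4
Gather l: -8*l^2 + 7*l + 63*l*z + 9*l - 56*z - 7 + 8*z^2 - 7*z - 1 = -8*l^2 + l*(63*z + 16) + 8*z^2 - 63*z - 8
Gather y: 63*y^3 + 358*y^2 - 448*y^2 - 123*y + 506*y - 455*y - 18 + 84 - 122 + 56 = 63*y^3 - 90*y^2 - 72*y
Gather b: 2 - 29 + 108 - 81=0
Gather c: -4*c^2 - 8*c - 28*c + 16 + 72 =-4*c^2 - 36*c + 88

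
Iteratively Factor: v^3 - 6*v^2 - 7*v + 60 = (v - 5)*(v^2 - v - 12) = (v - 5)*(v + 3)*(v - 4)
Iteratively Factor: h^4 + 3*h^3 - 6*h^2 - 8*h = (h)*(h^3 + 3*h^2 - 6*h - 8) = h*(h + 1)*(h^2 + 2*h - 8) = h*(h + 1)*(h + 4)*(h - 2)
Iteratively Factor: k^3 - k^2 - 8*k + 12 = (k + 3)*(k^2 - 4*k + 4) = (k - 2)*(k + 3)*(k - 2)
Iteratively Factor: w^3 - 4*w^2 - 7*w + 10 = (w - 5)*(w^2 + w - 2) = (w - 5)*(w - 1)*(w + 2)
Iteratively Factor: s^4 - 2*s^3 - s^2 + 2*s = (s + 1)*(s^3 - 3*s^2 + 2*s) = (s - 2)*(s + 1)*(s^2 - s) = (s - 2)*(s - 1)*(s + 1)*(s)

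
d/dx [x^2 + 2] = 2*x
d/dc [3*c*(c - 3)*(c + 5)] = 9*c^2 + 12*c - 45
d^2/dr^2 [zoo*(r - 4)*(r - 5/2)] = nan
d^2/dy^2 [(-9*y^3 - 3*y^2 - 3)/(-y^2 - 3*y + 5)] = 234*(y^3 - 3*y^2 + 6*y + 1)/(y^6 + 9*y^5 + 12*y^4 - 63*y^3 - 60*y^2 + 225*y - 125)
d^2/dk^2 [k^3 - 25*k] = 6*k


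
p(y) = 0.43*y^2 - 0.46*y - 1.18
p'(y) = 0.86*y - 0.46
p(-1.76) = 0.96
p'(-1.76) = -1.97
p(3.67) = 2.92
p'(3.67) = 2.70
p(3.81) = 3.31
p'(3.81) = 2.82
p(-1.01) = -0.28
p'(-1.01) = -1.33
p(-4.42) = 9.25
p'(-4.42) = -4.26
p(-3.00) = 4.07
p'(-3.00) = -3.04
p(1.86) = -0.55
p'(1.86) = 1.14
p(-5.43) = 14.00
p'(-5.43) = -5.13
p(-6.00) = 17.06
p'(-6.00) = -5.62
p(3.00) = 1.31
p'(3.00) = 2.12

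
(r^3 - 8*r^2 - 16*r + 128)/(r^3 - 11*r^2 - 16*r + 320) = (r^2 - 16)/(r^2 - 3*r - 40)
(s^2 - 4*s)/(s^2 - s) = (s - 4)/(s - 1)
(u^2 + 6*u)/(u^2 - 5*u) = (u + 6)/(u - 5)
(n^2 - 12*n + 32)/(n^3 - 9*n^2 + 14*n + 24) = (n - 8)/(n^2 - 5*n - 6)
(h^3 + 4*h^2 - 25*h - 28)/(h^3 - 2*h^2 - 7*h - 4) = (h + 7)/(h + 1)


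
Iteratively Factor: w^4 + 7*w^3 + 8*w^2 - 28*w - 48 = (w + 4)*(w^3 + 3*w^2 - 4*w - 12) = (w + 2)*(w + 4)*(w^2 + w - 6) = (w + 2)*(w + 3)*(w + 4)*(w - 2)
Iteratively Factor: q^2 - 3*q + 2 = (q - 1)*(q - 2)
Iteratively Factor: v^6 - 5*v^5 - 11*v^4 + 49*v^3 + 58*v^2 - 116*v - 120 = (v + 2)*(v^5 - 7*v^4 + 3*v^3 + 43*v^2 - 28*v - 60) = (v + 2)^2*(v^4 - 9*v^3 + 21*v^2 + v - 30) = (v + 1)*(v + 2)^2*(v^3 - 10*v^2 + 31*v - 30) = (v - 3)*(v + 1)*(v + 2)^2*(v^2 - 7*v + 10) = (v - 5)*(v - 3)*(v + 1)*(v + 2)^2*(v - 2)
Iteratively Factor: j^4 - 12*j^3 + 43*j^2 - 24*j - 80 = (j + 1)*(j^3 - 13*j^2 + 56*j - 80) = (j - 4)*(j + 1)*(j^2 - 9*j + 20) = (j - 5)*(j - 4)*(j + 1)*(j - 4)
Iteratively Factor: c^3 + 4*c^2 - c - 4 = (c + 4)*(c^2 - 1) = (c - 1)*(c + 4)*(c + 1)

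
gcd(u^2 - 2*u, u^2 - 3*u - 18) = 1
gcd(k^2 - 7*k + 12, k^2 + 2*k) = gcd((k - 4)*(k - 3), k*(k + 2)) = 1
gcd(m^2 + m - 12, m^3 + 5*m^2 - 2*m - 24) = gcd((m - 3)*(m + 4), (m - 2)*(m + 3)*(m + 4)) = m + 4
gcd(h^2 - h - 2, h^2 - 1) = h + 1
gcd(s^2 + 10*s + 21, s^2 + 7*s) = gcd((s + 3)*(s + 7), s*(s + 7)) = s + 7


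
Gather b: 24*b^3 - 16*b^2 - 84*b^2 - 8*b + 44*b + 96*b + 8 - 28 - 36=24*b^3 - 100*b^2 + 132*b - 56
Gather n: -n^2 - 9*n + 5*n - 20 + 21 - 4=-n^2 - 4*n - 3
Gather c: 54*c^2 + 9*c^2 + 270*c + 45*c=63*c^2 + 315*c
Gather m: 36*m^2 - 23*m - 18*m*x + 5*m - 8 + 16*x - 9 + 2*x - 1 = 36*m^2 + m*(-18*x - 18) + 18*x - 18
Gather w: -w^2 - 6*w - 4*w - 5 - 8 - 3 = -w^2 - 10*w - 16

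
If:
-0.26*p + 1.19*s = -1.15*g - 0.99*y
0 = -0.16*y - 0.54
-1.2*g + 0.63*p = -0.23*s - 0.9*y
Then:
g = 7.01754545454545 - 1.96242424242424*s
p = 18.1881818181818 - 4.1030303030303*s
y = -3.38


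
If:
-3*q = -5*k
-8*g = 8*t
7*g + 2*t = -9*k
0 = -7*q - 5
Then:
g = 27/35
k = -3/7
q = -5/7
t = -27/35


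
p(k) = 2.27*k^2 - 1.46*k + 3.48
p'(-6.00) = -28.70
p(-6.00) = 93.96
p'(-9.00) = -42.32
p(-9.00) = 200.49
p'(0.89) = 2.58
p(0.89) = 3.98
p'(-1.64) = -8.91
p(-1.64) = 11.98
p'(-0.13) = -2.05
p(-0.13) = 3.71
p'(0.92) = 2.72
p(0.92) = 4.06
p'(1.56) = 5.62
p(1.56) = 6.73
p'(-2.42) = -12.45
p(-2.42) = 20.31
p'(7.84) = 34.13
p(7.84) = 131.56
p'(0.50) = 0.81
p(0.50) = 3.32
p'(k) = 4.54*k - 1.46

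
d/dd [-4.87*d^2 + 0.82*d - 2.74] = 0.82 - 9.74*d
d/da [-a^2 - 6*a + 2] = -2*a - 6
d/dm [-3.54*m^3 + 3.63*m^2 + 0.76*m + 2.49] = -10.62*m^2 + 7.26*m + 0.76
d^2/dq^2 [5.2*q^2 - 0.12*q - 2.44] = 10.4000000000000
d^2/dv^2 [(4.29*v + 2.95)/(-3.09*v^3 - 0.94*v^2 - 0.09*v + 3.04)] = (-245.768094*v^5 - 412.767144*v^4 - 142.29231*v^3 - 504.144618*v^2 - 241.318764*v - 19.255118)/(29.503629*v^9 + 26.925642*v^8 + 10.768959*v^7 - 84.679604*v^6 - 52.666245*v^5 - 13.108134*v^4 + 84.127257*v^3 + 25.98744*v^2 + 2.495232*v - 28.094464)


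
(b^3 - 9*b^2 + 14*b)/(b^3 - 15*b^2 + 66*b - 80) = b*(b - 7)/(b^2 - 13*b + 40)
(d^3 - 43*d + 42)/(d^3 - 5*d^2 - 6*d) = (d^2 + 6*d - 7)/(d*(d + 1))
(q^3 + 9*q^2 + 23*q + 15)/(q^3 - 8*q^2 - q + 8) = (q^2 + 8*q + 15)/(q^2 - 9*q + 8)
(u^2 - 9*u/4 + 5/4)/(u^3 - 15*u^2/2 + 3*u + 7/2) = (4*u - 5)/(2*(2*u^2 - 13*u - 7))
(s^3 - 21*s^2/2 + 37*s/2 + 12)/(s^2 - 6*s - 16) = (2*s^2 - 5*s - 3)/(2*(s + 2))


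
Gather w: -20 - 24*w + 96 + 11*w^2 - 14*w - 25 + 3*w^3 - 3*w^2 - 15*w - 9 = 3*w^3 + 8*w^2 - 53*w + 42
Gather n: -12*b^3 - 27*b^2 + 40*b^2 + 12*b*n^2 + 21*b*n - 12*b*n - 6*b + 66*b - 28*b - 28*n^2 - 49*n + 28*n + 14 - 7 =-12*b^3 + 13*b^2 + 32*b + n^2*(12*b - 28) + n*(9*b - 21) + 7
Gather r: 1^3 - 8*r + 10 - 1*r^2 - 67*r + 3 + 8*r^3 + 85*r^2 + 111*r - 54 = 8*r^3 + 84*r^2 + 36*r - 40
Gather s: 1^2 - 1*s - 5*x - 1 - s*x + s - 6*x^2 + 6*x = -s*x - 6*x^2 + x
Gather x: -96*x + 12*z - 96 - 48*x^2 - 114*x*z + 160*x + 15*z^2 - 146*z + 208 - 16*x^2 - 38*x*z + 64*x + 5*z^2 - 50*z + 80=-64*x^2 + x*(128 - 152*z) + 20*z^2 - 184*z + 192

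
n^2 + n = n*(n + 1)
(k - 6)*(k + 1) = k^2 - 5*k - 6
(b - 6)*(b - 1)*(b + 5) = b^3 - 2*b^2 - 29*b + 30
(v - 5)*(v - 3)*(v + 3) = v^3 - 5*v^2 - 9*v + 45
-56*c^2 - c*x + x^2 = (-8*c + x)*(7*c + x)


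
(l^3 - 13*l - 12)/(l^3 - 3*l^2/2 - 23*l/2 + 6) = 2*(l + 1)/(2*l - 1)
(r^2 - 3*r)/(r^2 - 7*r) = (r - 3)/(r - 7)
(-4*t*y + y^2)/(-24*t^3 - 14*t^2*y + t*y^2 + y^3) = y/(6*t^2 + 5*t*y + y^2)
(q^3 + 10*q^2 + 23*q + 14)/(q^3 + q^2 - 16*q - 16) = (q^2 + 9*q + 14)/(q^2 - 16)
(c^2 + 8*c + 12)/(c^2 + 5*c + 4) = (c^2 + 8*c + 12)/(c^2 + 5*c + 4)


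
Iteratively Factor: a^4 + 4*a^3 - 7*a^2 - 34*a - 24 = (a - 3)*(a^3 + 7*a^2 + 14*a + 8) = (a - 3)*(a + 2)*(a^2 + 5*a + 4) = (a - 3)*(a + 1)*(a + 2)*(a + 4)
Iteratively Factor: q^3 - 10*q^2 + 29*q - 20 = (q - 5)*(q^2 - 5*q + 4) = (q - 5)*(q - 4)*(q - 1)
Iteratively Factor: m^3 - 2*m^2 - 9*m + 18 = (m + 3)*(m^2 - 5*m + 6) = (m - 3)*(m + 3)*(m - 2)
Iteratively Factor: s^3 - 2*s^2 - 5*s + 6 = (s - 1)*(s^2 - s - 6) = (s - 1)*(s + 2)*(s - 3)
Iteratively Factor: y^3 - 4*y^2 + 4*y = (y)*(y^2 - 4*y + 4) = y*(y - 2)*(y - 2)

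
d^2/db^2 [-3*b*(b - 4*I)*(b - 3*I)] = -18*b + 42*I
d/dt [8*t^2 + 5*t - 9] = 16*t + 5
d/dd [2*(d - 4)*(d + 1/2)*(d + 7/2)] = 6*d^2 - 57/2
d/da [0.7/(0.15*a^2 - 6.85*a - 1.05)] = (4.795 - 0.21*a)/(-0.15*a^2 + 6.85*a + 1.05)^2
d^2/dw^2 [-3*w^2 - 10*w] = -6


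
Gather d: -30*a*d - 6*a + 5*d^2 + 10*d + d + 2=-6*a + 5*d^2 + d*(11 - 30*a) + 2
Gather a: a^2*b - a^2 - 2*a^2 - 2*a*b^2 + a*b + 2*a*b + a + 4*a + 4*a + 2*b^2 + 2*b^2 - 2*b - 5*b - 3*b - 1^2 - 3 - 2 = a^2*(b - 3) + a*(-2*b^2 + 3*b + 9) + 4*b^2 - 10*b - 6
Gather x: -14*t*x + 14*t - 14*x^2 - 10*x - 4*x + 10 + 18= 14*t - 14*x^2 + x*(-14*t - 14) + 28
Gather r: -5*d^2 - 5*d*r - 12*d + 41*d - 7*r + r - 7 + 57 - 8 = -5*d^2 + 29*d + r*(-5*d - 6) + 42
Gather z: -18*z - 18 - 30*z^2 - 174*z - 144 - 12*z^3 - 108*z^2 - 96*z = -12*z^3 - 138*z^2 - 288*z - 162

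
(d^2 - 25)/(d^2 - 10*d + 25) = (d + 5)/(d - 5)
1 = 1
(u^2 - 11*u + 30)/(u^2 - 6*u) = (u - 5)/u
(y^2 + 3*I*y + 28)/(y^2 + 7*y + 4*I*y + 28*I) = (y^2 + 3*I*y + 28)/(y^2 + y*(7 + 4*I) + 28*I)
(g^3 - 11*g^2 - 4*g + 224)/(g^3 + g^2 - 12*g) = (g^2 - 15*g + 56)/(g*(g - 3))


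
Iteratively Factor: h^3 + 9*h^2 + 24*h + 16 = (h + 1)*(h^2 + 8*h + 16) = (h + 1)*(h + 4)*(h + 4)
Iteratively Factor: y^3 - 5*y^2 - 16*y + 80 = (y - 5)*(y^2 - 16) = (y - 5)*(y - 4)*(y + 4)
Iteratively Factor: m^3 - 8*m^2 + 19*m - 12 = (m - 4)*(m^2 - 4*m + 3) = (m - 4)*(m - 3)*(m - 1)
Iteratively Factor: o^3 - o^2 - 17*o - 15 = (o - 5)*(o^2 + 4*o + 3) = (o - 5)*(o + 3)*(o + 1)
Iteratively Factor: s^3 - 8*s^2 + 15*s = (s)*(s^2 - 8*s + 15) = s*(s - 3)*(s - 5)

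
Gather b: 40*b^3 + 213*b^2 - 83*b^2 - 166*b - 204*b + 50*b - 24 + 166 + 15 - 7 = 40*b^3 + 130*b^2 - 320*b + 150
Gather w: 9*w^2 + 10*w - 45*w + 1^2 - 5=9*w^2 - 35*w - 4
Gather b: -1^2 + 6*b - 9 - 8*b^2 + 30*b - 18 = -8*b^2 + 36*b - 28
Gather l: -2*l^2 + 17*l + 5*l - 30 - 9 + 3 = -2*l^2 + 22*l - 36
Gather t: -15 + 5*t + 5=5*t - 10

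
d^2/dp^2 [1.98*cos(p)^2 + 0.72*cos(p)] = -0.72*cos(p) - 3.96*cos(2*p)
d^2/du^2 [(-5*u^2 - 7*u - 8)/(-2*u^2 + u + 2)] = 4*(19*u^3 + 78*u^2 + 18*u + 23)/(8*u^6 - 12*u^5 - 18*u^4 + 23*u^3 + 18*u^2 - 12*u - 8)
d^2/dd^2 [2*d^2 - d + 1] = 4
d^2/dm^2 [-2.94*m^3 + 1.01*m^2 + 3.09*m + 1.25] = 2.02 - 17.64*m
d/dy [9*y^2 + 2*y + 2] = 18*y + 2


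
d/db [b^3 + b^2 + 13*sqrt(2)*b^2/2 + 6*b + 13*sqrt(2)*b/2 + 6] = 3*b^2 + 2*b + 13*sqrt(2)*b + 6 + 13*sqrt(2)/2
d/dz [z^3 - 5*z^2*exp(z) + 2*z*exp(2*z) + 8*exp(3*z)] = -5*z^2*exp(z) + 3*z^2 + 4*z*exp(2*z) - 10*z*exp(z) + 24*exp(3*z) + 2*exp(2*z)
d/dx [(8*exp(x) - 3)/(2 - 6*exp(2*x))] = (12*exp(2*x) - 9*exp(x) + 4)*exp(x)/(9*exp(4*x) - 6*exp(2*x) + 1)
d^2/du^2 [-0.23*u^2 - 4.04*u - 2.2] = -0.460000000000000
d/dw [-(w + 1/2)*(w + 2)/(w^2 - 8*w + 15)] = 7*(3*w^2 - 8*w - 13)/(2*(w^4 - 16*w^3 + 94*w^2 - 240*w + 225))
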